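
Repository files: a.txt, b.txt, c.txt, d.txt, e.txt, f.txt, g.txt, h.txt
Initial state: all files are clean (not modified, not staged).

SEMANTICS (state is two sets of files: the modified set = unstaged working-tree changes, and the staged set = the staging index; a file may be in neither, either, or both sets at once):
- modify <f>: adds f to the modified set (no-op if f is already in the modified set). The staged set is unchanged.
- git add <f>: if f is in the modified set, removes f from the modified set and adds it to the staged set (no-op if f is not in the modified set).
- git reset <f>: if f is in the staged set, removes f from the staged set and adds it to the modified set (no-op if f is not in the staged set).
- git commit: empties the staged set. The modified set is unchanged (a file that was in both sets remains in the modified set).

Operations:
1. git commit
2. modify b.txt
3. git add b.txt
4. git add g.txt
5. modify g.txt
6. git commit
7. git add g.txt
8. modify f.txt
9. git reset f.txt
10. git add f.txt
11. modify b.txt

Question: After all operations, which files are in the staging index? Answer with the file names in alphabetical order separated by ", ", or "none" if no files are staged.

Answer: f.txt, g.txt

Derivation:
After op 1 (git commit): modified={none} staged={none}
After op 2 (modify b.txt): modified={b.txt} staged={none}
After op 3 (git add b.txt): modified={none} staged={b.txt}
After op 4 (git add g.txt): modified={none} staged={b.txt}
After op 5 (modify g.txt): modified={g.txt} staged={b.txt}
After op 6 (git commit): modified={g.txt} staged={none}
After op 7 (git add g.txt): modified={none} staged={g.txt}
After op 8 (modify f.txt): modified={f.txt} staged={g.txt}
After op 9 (git reset f.txt): modified={f.txt} staged={g.txt}
After op 10 (git add f.txt): modified={none} staged={f.txt, g.txt}
After op 11 (modify b.txt): modified={b.txt} staged={f.txt, g.txt}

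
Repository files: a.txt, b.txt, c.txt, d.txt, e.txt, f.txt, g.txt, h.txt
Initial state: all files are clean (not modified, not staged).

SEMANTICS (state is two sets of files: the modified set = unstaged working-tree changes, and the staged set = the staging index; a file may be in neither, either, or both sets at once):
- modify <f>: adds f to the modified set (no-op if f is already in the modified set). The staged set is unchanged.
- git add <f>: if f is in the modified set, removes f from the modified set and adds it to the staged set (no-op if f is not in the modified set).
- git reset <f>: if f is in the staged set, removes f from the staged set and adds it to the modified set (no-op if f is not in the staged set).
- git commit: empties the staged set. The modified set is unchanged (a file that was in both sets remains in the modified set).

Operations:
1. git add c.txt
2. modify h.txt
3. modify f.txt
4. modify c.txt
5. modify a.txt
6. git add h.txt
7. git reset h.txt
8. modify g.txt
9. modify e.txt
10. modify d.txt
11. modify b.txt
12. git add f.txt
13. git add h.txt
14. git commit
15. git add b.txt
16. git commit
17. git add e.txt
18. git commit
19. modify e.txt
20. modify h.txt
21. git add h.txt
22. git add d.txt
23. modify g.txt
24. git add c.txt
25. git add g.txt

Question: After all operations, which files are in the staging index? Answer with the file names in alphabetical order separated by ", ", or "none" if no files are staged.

After op 1 (git add c.txt): modified={none} staged={none}
After op 2 (modify h.txt): modified={h.txt} staged={none}
After op 3 (modify f.txt): modified={f.txt, h.txt} staged={none}
After op 4 (modify c.txt): modified={c.txt, f.txt, h.txt} staged={none}
After op 5 (modify a.txt): modified={a.txt, c.txt, f.txt, h.txt} staged={none}
After op 6 (git add h.txt): modified={a.txt, c.txt, f.txt} staged={h.txt}
After op 7 (git reset h.txt): modified={a.txt, c.txt, f.txt, h.txt} staged={none}
After op 8 (modify g.txt): modified={a.txt, c.txt, f.txt, g.txt, h.txt} staged={none}
After op 9 (modify e.txt): modified={a.txt, c.txt, e.txt, f.txt, g.txt, h.txt} staged={none}
After op 10 (modify d.txt): modified={a.txt, c.txt, d.txt, e.txt, f.txt, g.txt, h.txt} staged={none}
After op 11 (modify b.txt): modified={a.txt, b.txt, c.txt, d.txt, e.txt, f.txt, g.txt, h.txt} staged={none}
After op 12 (git add f.txt): modified={a.txt, b.txt, c.txt, d.txt, e.txt, g.txt, h.txt} staged={f.txt}
After op 13 (git add h.txt): modified={a.txt, b.txt, c.txt, d.txt, e.txt, g.txt} staged={f.txt, h.txt}
After op 14 (git commit): modified={a.txt, b.txt, c.txt, d.txt, e.txt, g.txt} staged={none}
After op 15 (git add b.txt): modified={a.txt, c.txt, d.txt, e.txt, g.txt} staged={b.txt}
After op 16 (git commit): modified={a.txt, c.txt, d.txt, e.txt, g.txt} staged={none}
After op 17 (git add e.txt): modified={a.txt, c.txt, d.txt, g.txt} staged={e.txt}
After op 18 (git commit): modified={a.txt, c.txt, d.txt, g.txt} staged={none}
After op 19 (modify e.txt): modified={a.txt, c.txt, d.txt, e.txt, g.txt} staged={none}
After op 20 (modify h.txt): modified={a.txt, c.txt, d.txt, e.txt, g.txt, h.txt} staged={none}
After op 21 (git add h.txt): modified={a.txt, c.txt, d.txt, e.txt, g.txt} staged={h.txt}
After op 22 (git add d.txt): modified={a.txt, c.txt, e.txt, g.txt} staged={d.txt, h.txt}
After op 23 (modify g.txt): modified={a.txt, c.txt, e.txt, g.txt} staged={d.txt, h.txt}
After op 24 (git add c.txt): modified={a.txt, e.txt, g.txt} staged={c.txt, d.txt, h.txt}
After op 25 (git add g.txt): modified={a.txt, e.txt} staged={c.txt, d.txt, g.txt, h.txt}

Answer: c.txt, d.txt, g.txt, h.txt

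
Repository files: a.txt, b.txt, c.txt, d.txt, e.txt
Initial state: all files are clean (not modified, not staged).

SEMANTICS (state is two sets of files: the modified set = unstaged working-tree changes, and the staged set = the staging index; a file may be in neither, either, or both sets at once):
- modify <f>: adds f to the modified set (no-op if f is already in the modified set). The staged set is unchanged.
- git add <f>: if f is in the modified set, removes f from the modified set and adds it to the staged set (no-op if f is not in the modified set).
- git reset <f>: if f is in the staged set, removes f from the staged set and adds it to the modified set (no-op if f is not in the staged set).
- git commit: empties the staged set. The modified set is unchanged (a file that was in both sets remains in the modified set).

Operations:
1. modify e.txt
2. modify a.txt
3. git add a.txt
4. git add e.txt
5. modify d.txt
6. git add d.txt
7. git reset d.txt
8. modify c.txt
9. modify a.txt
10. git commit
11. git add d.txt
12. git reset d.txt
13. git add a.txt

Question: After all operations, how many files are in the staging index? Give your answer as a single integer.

After op 1 (modify e.txt): modified={e.txt} staged={none}
After op 2 (modify a.txt): modified={a.txt, e.txt} staged={none}
After op 3 (git add a.txt): modified={e.txt} staged={a.txt}
After op 4 (git add e.txt): modified={none} staged={a.txt, e.txt}
After op 5 (modify d.txt): modified={d.txt} staged={a.txt, e.txt}
After op 6 (git add d.txt): modified={none} staged={a.txt, d.txt, e.txt}
After op 7 (git reset d.txt): modified={d.txt} staged={a.txt, e.txt}
After op 8 (modify c.txt): modified={c.txt, d.txt} staged={a.txt, e.txt}
After op 9 (modify a.txt): modified={a.txt, c.txt, d.txt} staged={a.txt, e.txt}
After op 10 (git commit): modified={a.txt, c.txt, d.txt} staged={none}
After op 11 (git add d.txt): modified={a.txt, c.txt} staged={d.txt}
After op 12 (git reset d.txt): modified={a.txt, c.txt, d.txt} staged={none}
After op 13 (git add a.txt): modified={c.txt, d.txt} staged={a.txt}
Final staged set: {a.txt} -> count=1

Answer: 1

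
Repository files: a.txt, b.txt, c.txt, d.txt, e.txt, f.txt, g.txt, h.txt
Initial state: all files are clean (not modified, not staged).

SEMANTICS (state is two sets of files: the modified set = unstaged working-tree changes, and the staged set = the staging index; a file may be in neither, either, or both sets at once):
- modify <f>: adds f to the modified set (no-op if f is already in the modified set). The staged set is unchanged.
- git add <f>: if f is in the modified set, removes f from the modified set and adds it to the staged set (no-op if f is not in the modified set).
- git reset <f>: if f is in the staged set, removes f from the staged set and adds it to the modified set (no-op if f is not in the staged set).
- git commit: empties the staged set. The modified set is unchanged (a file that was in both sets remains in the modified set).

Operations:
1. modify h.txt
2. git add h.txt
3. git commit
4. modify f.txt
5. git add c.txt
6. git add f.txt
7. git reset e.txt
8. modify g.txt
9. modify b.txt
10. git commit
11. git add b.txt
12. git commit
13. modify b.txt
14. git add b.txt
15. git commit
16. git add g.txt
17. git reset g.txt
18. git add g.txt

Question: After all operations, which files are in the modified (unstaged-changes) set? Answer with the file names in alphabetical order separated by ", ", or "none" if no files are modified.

Answer: none

Derivation:
After op 1 (modify h.txt): modified={h.txt} staged={none}
After op 2 (git add h.txt): modified={none} staged={h.txt}
After op 3 (git commit): modified={none} staged={none}
After op 4 (modify f.txt): modified={f.txt} staged={none}
After op 5 (git add c.txt): modified={f.txt} staged={none}
After op 6 (git add f.txt): modified={none} staged={f.txt}
After op 7 (git reset e.txt): modified={none} staged={f.txt}
After op 8 (modify g.txt): modified={g.txt} staged={f.txt}
After op 9 (modify b.txt): modified={b.txt, g.txt} staged={f.txt}
After op 10 (git commit): modified={b.txt, g.txt} staged={none}
After op 11 (git add b.txt): modified={g.txt} staged={b.txt}
After op 12 (git commit): modified={g.txt} staged={none}
After op 13 (modify b.txt): modified={b.txt, g.txt} staged={none}
After op 14 (git add b.txt): modified={g.txt} staged={b.txt}
After op 15 (git commit): modified={g.txt} staged={none}
After op 16 (git add g.txt): modified={none} staged={g.txt}
After op 17 (git reset g.txt): modified={g.txt} staged={none}
After op 18 (git add g.txt): modified={none} staged={g.txt}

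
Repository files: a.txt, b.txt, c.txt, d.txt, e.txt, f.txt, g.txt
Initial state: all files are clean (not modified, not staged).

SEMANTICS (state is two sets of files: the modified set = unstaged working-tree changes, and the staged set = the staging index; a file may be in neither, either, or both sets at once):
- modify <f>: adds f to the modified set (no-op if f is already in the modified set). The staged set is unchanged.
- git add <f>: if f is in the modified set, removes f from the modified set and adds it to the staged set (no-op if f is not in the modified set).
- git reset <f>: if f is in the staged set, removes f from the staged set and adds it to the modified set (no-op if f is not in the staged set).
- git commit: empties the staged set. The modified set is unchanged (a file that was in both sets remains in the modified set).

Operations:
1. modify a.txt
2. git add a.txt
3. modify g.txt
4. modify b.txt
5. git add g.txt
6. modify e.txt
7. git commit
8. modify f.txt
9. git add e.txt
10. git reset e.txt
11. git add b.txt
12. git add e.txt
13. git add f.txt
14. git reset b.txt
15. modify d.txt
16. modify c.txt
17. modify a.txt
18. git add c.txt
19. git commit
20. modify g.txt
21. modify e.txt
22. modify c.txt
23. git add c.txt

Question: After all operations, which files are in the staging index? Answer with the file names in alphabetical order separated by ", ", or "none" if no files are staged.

Answer: c.txt

Derivation:
After op 1 (modify a.txt): modified={a.txt} staged={none}
After op 2 (git add a.txt): modified={none} staged={a.txt}
After op 3 (modify g.txt): modified={g.txt} staged={a.txt}
After op 4 (modify b.txt): modified={b.txt, g.txt} staged={a.txt}
After op 5 (git add g.txt): modified={b.txt} staged={a.txt, g.txt}
After op 6 (modify e.txt): modified={b.txt, e.txt} staged={a.txt, g.txt}
After op 7 (git commit): modified={b.txt, e.txt} staged={none}
After op 8 (modify f.txt): modified={b.txt, e.txt, f.txt} staged={none}
After op 9 (git add e.txt): modified={b.txt, f.txt} staged={e.txt}
After op 10 (git reset e.txt): modified={b.txt, e.txt, f.txt} staged={none}
After op 11 (git add b.txt): modified={e.txt, f.txt} staged={b.txt}
After op 12 (git add e.txt): modified={f.txt} staged={b.txt, e.txt}
After op 13 (git add f.txt): modified={none} staged={b.txt, e.txt, f.txt}
After op 14 (git reset b.txt): modified={b.txt} staged={e.txt, f.txt}
After op 15 (modify d.txt): modified={b.txt, d.txt} staged={e.txt, f.txt}
After op 16 (modify c.txt): modified={b.txt, c.txt, d.txt} staged={e.txt, f.txt}
After op 17 (modify a.txt): modified={a.txt, b.txt, c.txt, d.txt} staged={e.txt, f.txt}
After op 18 (git add c.txt): modified={a.txt, b.txt, d.txt} staged={c.txt, e.txt, f.txt}
After op 19 (git commit): modified={a.txt, b.txt, d.txt} staged={none}
After op 20 (modify g.txt): modified={a.txt, b.txt, d.txt, g.txt} staged={none}
After op 21 (modify e.txt): modified={a.txt, b.txt, d.txt, e.txt, g.txt} staged={none}
After op 22 (modify c.txt): modified={a.txt, b.txt, c.txt, d.txt, e.txt, g.txt} staged={none}
After op 23 (git add c.txt): modified={a.txt, b.txt, d.txt, e.txt, g.txt} staged={c.txt}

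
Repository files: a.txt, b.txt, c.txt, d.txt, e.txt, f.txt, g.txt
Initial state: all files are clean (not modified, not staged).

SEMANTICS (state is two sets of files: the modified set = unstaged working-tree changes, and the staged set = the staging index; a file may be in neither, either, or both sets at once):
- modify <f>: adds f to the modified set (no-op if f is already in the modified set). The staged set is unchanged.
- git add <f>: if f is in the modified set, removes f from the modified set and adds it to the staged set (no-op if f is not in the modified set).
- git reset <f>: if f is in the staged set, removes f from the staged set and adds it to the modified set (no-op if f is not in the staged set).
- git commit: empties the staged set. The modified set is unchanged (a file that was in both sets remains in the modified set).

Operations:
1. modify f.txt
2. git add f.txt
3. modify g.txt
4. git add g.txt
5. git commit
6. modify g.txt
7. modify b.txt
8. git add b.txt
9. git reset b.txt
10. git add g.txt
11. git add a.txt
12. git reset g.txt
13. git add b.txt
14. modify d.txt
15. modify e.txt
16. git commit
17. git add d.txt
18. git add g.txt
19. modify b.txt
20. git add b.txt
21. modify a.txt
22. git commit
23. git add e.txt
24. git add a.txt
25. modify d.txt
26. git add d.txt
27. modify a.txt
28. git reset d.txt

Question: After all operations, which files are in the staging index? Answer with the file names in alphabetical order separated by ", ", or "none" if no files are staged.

After op 1 (modify f.txt): modified={f.txt} staged={none}
After op 2 (git add f.txt): modified={none} staged={f.txt}
After op 3 (modify g.txt): modified={g.txt} staged={f.txt}
After op 4 (git add g.txt): modified={none} staged={f.txt, g.txt}
After op 5 (git commit): modified={none} staged={none}
After op 6 (modify g.txt): modified={g.txt} staged={none}
After op 7 (modify b.txt): modified={b.txt, g.txt} staged={none}
After op 8 (git add b.txt): modified={g.txt} staged={b.txt}
After op 9 (git reset b.txt): modified={b.txt, g.txt} staged={none}
After op 10 (git add g.txt): modified={b.txt} staged={g.txt}
After op 11 (git add a.txt): modified={b.txt} staged={g.txt}
After op 12 (git reset g.txt): modified={b.txt, g.txt} staged={none}
After op 13 (git add b.txt): modified={g.txt} staged={b.txt}
After op 14 (modify d.txt): modified={d.txt, g.txt} staged={b.txt}
After op 15 (modify e.txt): modified={d.txt, e.txt, g.txt} staged={b.txt}
After op 16 (git commit): modified={d.txt, e.txt, g.txt} staged={none}
After op 17 (git add d.txt): modified={e.txt, g.txt} staged={d.txt}
After op 18 (git add g.txt): modified={e.txt} staged={d.txt, g.txt}
After op 19 (modify b.txt): modified={b.txt, e.txt} staged={d.txt, g.txt}
After op 20 (git add b.txt): modified={e.txt} staged={b.txt, d.txt, g.txt}
After op 21 (modify a.txt): modified={a.txt, e.txt} staged={b.txt, d.txt, g.txt}
After op 22 (git commit): modified={a.txt, e.txt} staged={none}
After op 23 (git add e.txt): modified={a.txt} staged={e.txt}
After op 24 (git add a.txt): modified={none} staged={a.txt, e.txt}
After op 25 (modify d.txt): modified={d.txt} staged={a.txt, e.txt}
After op 26 (git add d.txt): modified={none} staged={a.txt, d.txt, e.txt}
After op 27 (modify a.txt): modified={a.txt} staged={a.txt, d.txt, e.txt}
After op 28 (git reset d.txt): modified={a.txt, d.txt} staged={a.txt, e.txt}

Answer: a.txt, e.txt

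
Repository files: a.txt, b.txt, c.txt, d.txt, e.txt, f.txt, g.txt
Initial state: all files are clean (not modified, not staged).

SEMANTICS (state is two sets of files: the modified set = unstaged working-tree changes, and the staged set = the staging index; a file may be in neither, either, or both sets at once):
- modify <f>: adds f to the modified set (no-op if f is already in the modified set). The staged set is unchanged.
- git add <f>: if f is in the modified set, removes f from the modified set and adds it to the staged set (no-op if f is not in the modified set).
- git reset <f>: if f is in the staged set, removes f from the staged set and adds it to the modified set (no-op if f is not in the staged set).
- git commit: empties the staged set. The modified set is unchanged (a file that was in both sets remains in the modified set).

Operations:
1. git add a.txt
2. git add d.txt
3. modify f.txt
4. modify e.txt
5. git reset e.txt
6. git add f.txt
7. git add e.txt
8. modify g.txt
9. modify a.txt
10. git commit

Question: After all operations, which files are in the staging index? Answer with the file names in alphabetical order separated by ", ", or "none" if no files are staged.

After op 1 (git add a.txt): modified={none} staged={none}
After op 2 (git add d.txt): modified={none} staged={none}
After op 3 (modify f.txt): modified={f.txt} staged={none}
After op 4 (modify e.txt): modified={e.txt, f.txt} staged={none}
After op 5 (git reset e.txt): modified={e.txt, f.txt} staged={none}
After op 6 (git add f.txt): modified={e.txt} staged={f.txt}
After op 7 (git add e.txt): modified={none} staged={e.txt, f.txt}
After op 8 (modify g.txt): modified={g.txt} staged={e.txt, f.txt}
After op 9 (modify a.txt): modified={a.txt, g.txt} staged={e.txt, f.txt}
After op 10 (git commit): modified={a.txt, g.txt} staged={none}

Answer: none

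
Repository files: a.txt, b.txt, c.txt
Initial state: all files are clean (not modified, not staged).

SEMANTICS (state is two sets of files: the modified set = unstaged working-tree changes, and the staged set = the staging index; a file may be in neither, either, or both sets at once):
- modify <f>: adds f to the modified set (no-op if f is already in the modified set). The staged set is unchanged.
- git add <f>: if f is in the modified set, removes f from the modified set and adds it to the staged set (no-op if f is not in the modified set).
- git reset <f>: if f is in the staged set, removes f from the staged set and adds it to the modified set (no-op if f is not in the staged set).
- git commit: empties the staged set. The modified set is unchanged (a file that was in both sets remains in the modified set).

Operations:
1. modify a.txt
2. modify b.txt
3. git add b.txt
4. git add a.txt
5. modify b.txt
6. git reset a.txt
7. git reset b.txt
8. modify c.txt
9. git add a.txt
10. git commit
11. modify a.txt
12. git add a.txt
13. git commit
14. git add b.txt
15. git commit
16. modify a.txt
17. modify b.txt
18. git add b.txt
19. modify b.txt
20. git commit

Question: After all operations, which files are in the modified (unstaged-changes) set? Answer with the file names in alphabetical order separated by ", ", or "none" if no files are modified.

Answer: a.txt, b.txt, c.txt

Derivation:
After op 1 (modify a.txt): modified={a.txt} staged={none}
After op 2 (modify b.txt): modified={a.txt, b.txt} staged={none}
After op 3 (git add b.txt): modified={a.txt} staged={b.txt}
After op 4 (git add a.txt): modified={none} staged={a.txt, b.txt}
After op 5 (modify b.txt): modified={b.txt} staged={a.txt, b.txt}
After op 6 (git reset a.txt): modified={a.txt, b.txt} staged={b.txt}
After op 7 (git reset b.txt): modified={a.txt, b.txt} staged={none}
After op 8 (modify c.txt): modified={a.txt, b.txt, c.txt} staged={none}
After op 9 (git add a.txt): modified={b.txt, c.txt} staged={a.txt}
After op 10 (git commit): modified={b.txt, c.txt} staged={none}
After op 11 (modify a.txt): modified={a.txt, b.txt, c.txt} staged={none}
After op 12 (git add a.txt): modified={b.txt, c.txt} staged={a.txt}
After op 13 (git commit): modified={b.txt, c.txt} staged={none}
After op 14 (git add b.txt): modified={c.txt} staged={b.txt}
After op 15 (git commit): modified={c.txt} staged={none}
After op 16 (modify a.txt): modified={a.txt, c.txt} staged={none}
After op 17 (modify b.txt): modified={a.txt, b.txt, c.txt} staged={none}
After op 18 (git add b.txt): modified={a.txt, c.txt} staged={b.txt}
After op 19 (modify b.txt): modified={a.txt, b.txt, c.txt} staged={b.txt}
After op 20 (git commit): modified={a.txt, b.txt, c.txt} staged={none}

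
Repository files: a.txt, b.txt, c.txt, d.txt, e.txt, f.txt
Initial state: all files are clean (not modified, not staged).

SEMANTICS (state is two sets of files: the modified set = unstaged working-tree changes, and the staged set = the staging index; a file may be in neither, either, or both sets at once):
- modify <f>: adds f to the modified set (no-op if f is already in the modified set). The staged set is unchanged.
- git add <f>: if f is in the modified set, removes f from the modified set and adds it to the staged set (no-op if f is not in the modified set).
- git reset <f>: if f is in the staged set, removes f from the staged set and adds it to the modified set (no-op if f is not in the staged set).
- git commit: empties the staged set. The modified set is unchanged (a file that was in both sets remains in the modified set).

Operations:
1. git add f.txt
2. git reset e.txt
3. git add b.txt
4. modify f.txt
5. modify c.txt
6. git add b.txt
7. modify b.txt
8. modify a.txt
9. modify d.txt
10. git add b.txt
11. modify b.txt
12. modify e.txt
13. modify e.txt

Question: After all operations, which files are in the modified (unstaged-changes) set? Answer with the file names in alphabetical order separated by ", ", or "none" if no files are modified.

After op 1 (git add f.txt): modified={none} staged={none}
After op 2 (git reset e.txt): modified={none} staged={none}
After op 3 (git add b.txt): modified={none} staged={none}
After op 4 (modify f.txt): modified={f.txt} staged={none}
After op 5 (modify c.txt): modified={c.txt, f.txt} staged={none}
After op 6 (git add b.txt): modified={c.txt, f.txt} staged={none}
After op 7 (modify b.txt): modified={b.txt, c.txt, f.txt} staged={none}
After op 8 (modify a.txt): modified={a.txt, b.txt, c.txt, f.txt} staged={none}
After op 9 (modify d.txt): modified={a.txt, b.txt, c.txt, d.txt, f.txt} staged={none}
After op 10 (git add b.txt): modified={a.txt, c.txt, d.txt, f.txt} staged={b.txt}
After op 11 (modify b.txt): modified={a.txt, b.txt, c.txt, d.txt, f.txt} staged={b.txt}
After op 12 (modify e.txt): modified={a.txt, b.txt, c.txt, d.txt, e.txt, f.txt} staged={b.txt}
After op 13 (modify e.txt): modified={a.txt, b.txt, c.txt, d.txt, e.txt, f.txt} staged={b.txt}

Answer: a.txt, b.txt, c.txt, d.txt, e.txt, f.txt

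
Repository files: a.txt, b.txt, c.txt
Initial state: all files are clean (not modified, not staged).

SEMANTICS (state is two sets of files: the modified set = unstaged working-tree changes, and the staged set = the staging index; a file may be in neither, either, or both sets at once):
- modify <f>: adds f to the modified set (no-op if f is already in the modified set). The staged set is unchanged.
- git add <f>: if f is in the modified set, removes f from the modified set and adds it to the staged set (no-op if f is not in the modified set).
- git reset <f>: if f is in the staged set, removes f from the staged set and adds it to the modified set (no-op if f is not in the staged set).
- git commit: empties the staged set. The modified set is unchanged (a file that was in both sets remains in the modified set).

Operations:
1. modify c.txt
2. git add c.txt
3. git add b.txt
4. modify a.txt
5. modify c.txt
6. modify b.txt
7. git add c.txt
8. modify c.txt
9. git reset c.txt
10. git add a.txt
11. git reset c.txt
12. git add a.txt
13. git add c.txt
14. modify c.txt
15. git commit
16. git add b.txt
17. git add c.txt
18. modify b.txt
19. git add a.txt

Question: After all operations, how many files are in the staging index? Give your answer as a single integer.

After op 1 (modify c.txt): modified={c.txt} staged={none}
After op 2 (git add c.txt): modified={none} staged={c.txt}
After op 3 (git add b.txt): modified={none} staged={c.txt}
After op 4 (modify a.txt): modified={a.txt} staged={c.txt}
After op 5 (modify c.txt): modified={a.txt, c.txt} staged={c.txt}
After op 6 (modify b.txt): modified={a.txt, b.txt, c.txt} staged={c.txt}
After op 7 (git add c.txt): modified={a.txt, b.txt} staged={c.txt}
After op 8 (modify c.txt): modified={a.txt, b.txt, c.txt} staged={c.txt}
After op 9 (git reset c.txt): modified={a.txt, b.txt, c.txt} staged={none}
After op 10 (git add a.txt): modified={b.txt, c.txt} staged={a.txt}
After op 11 (git reset c.txt): modified={b.txt, c.txt} staged={a.txt}
After op 12 (git add a.txt): modified={b.txt, c.txt} staged={a.txt}
After op 13 (git add c.txt): modified={b.txt} staged={a.txt, c.txt}
After op 14 (modify c.txt): modified={b.txt, c.txt} staged={a.txt, c.txt}
After op 15 (git commit): modified={b.txt, c.txt} staged={none}
After op 16 (git add b.txt): modified={c.txt} staged={b.txt}
After op 17 (git add c.txt): modified={none} staged={b.txt, c.txt}
After op 18 (modify b.txt): modified={b.txt} staged={b.txt, c.txt}
After op 19 (git add a.txt): modified={b.txt} staged={b.txt, c.txt}
Final staged set: {b.txt, c.txt} -> count=2

Answer: 2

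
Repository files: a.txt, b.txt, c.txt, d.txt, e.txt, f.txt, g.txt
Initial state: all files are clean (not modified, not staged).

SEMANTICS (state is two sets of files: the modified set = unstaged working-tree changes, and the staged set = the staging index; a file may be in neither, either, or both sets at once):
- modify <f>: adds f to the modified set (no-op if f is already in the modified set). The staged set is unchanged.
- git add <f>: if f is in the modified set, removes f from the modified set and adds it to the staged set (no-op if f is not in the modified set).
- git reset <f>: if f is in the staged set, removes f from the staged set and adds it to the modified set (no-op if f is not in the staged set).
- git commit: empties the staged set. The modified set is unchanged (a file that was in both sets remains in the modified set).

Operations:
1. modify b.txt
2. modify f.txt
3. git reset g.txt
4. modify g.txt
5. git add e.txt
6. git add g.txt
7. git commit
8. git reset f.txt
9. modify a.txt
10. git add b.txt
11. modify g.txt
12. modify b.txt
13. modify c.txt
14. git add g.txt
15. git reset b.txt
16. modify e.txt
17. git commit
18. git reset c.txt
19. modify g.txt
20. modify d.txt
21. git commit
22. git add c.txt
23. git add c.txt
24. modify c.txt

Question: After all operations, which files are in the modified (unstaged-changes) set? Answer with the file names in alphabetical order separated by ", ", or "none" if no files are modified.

After op 1 (modify b.txt): modified={b.txt} staged={none}
After op 2 (modify f.txt): modified={b.txt, f.txt} staged={none}
After op 3 (git reset g.txt): modified={b.txt, f.txt} staged={none}
After op 4 (modify g.txt): modified={b.txt, f.txt, g.txt} staged={none}
After op 5 (git add e.txt): modified={b.txt, f.txt, g.txt} staged={none}
After op 6 (git add g.txt): modified={b.txt, f.txt} staged={g.txt}
After op 7 (git commit): modified={b.txt, f.txt} staged={none}
After op 8 (git reset f.txt): modified={b.txt, f.txt} staged={none}
After op 9 (modify a.txt): modified={a.txt, b.txt, f.txt} staged={none}
After op 10 (git add b.txt): modified={a.txt, f.txt} staged={b.txt}
After op 11 (modify g.txt): modified={a.txt, f.txt, g.txt} staged={b.txt}
After op 12 (modify b.txt): modified={a.txt, b.txt, f.txt, g.txt} staged={b.txt}
After op 13 (modify c.txt): modified={a.txt, b.txt, c.txt, f.txt, g.txt} staged={b.txt}
After op 14 (git add g.txt): modified={a.txt, b.txt, c.txt, f.txt} staged={b.txt, g.txt}
After op 15 (git reset b.txt): modified={a.txt, b.txt, c.txt, f.txt} staged={g.txt}
After op 16 (modify e.txt): modified={a.txt, b.txt, c.txt, e.txt, f.txt} staged={g.txt}
After op 17 (git commit): modified={a.txt, b.txt, c.txt, e.txt, f.txt} staged={none}
After op 18 (git reset c.txt): modified={a.txt, b.txt, c.txt, e.txt, f.txt} staged={none}
After op 19 (modify g.txt): modified={a.txt, b.txt, c.txt, e.txt, f.txt, g.txt} staged={none}
After op 20 (modify d.txt): modified={a.txt, b.txt, c.txt, d.txt, e.txt, f.txt, g.txt} staged={none}
After op 21 (git commit): modified={a.txt, b.txt, c.txt, d.txt, e.txt, f.txt, g.txt} staged={none}
After op 22 (git add c.txt): modified={a.txt, b.txt, d.txt, e.txt, f.txt, g.txt} staged={c.txt}
After op 23 (git add c.txt): modified={a.txt, b.txt, d.txt, e.txt, f.txt, g.txt} staged={c.txt}
After op 24 (modify c.txt): modified={a.txt, b.txt, c.txt, d.txt, e.txt, f.txt, g.txt} staged={c.txt}

Answer: a.txt, b.txt, c.txt, d.txt, e.txt, f.txt, g.txt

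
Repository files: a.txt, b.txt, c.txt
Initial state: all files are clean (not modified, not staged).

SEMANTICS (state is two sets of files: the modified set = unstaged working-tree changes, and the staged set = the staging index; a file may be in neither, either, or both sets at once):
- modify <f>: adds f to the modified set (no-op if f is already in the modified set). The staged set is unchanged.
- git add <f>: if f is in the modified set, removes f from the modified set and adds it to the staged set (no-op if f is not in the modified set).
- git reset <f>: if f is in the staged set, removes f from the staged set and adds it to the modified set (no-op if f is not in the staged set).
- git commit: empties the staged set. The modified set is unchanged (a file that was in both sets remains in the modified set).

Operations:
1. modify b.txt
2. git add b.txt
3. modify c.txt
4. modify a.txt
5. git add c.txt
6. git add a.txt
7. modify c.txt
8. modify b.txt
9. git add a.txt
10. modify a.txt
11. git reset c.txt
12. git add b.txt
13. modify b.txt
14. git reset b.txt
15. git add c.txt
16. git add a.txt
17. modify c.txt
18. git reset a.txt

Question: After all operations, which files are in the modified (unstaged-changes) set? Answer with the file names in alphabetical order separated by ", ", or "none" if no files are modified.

After op 1 (modify b.txt): modified={b.txt} staged={none}
After op 2 (git add b.txt): modified={none} staged={b.txt}
After op 3 (modify c.txt): modified={c.txt} staged={b.txt}
After op 4 (modify a.txt): modified={a.txt, c.txt} staged={b.txt}
After op 5 (git add c.txt): modified={a.txt} staged={b.txt, c.txt}
After op 6 (git add a.txt): modified={none} staged={a.txt, b.txt, c.txt}
After op 7 (modify c.txt): modified={c.txt} staged={a.txt, b.txt, c.txt}
After op 8 (modify b.txt): modified={b.txt, c.txt} staged={a.txt, b.txt, c.txt}
After op 9 (git add a.txt): modified={b.txt, c.txt} staged={a.txt, b.txt, c.txt}
After op 10 (modify a.txt): modified={a.txt, b.txt, c.txt} staged={a.txt, b.txt, c.txt}
After op 11 (git reset c.txt): modified={a.txt, b.txt, c.txt} staged={a.txt, b.txt}
After op 12 (git add b.txt): modified={a.txt, c.txt} staged={a.txt, b.txt}
After op 13 (modify b.txt): modified={a.txt, b.txt, c.txt} staged={a.txt, b.txt}
After op 14 (git reset b.txt): modified={a.txt, b.txt, c.txt} staged={a.txt}
After op 15 (git add c.txt): modified={a.txt, b.txt} staged={a.txt, c.txt}
After op 16 (git add a.txt): modified={b.txt} staged={a.txt, c.txt}
After op 17 (modify c.txt): modified={b.txt, c.txt} staged={a.txt, c.txt}
After op 18 (git reset a.txt): modified={a.txt, b.txt, c.txt} staged={c.txt}

Answer: a.txt, b.txt, c.txt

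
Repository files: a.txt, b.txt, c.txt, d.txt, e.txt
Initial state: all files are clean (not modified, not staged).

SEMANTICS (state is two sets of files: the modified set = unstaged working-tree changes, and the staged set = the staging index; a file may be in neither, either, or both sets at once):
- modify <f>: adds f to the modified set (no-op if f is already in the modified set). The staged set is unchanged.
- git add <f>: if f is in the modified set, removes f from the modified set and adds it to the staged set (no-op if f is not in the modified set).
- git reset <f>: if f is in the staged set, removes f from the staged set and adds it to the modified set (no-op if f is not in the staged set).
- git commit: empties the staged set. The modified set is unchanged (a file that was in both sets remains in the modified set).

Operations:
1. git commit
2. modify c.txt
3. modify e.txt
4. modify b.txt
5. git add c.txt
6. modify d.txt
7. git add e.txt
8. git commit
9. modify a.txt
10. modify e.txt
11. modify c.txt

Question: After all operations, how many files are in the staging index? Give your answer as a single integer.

Answer: 0

Derivation:
After op 1 (git commit): modified={none} staged={none}
After op 2 (modify c.txt): modified={c.txt} staged={none}
After op 3 (modify e.txt): modified={c.txt, e.txt} staged={none}
After op 4 (modify b.txt): modified={b.txt, c.txt, e.txt} staged={none}
After op 5 (git add c.txt): modified={b.txt, e.txt} staged={c.txt}
After op 6 (modify d.txt): modified={b.txt, d.txt, e.txt} staged={c.txt}
After op 7 (git add e.txt): modified={b.txt, d.txt} staged={c.txt, e.txt}
After op 8 (git commit): modified={b.txt, d.txt} staged={none}
After op 9 (modify a.txt): modified={a.txt, b.txt, d.txt} staged={none}
After op 10 (modify e.txt): modified={a.txt, b.txt, d.txt, e.txt} staged={none}
After op 11 (modify c.txt): modified={a.txt, b.txt, c.txt, d.txt, e.txt} staged={none}
Final staged set: {none} -> count=0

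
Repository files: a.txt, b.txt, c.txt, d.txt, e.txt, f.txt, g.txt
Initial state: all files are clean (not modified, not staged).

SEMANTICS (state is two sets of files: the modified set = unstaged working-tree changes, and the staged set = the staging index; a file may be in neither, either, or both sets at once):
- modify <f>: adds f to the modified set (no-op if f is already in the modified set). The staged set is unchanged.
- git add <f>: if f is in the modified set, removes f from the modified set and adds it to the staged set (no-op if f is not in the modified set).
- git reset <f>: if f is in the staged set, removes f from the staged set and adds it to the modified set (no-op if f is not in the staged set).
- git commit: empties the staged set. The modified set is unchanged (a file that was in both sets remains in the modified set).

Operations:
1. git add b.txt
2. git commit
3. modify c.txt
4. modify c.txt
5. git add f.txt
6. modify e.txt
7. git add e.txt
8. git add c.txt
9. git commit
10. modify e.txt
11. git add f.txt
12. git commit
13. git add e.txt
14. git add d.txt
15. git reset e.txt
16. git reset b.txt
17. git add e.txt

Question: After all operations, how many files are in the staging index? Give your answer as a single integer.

After op 1 (git add b.txt): modified={none} staged={none}
After op 2 (git commit): modified={none} staged={none}
After op 3 (modify c.txt): modified={c.txt} staged={none}
After op 4 (modify c.txt): modified={c.txt} staged={none}
After op 5 (git add f.txt): modified={c.txt} staged={none}
After op 6 (modify e.txt): modified={c.txt, e.txt} staged={none}
After op 7 (git add e.txt): modified={c.txt} staged={e.txt}
After op 8 (git add c.txt): modified={none} staged={c.txt, e.txt}
After op 9 (git commit): modified={none} staged={none}
After op 10 (modify e.txt): modified={e.txt} staged={none}
After op 11 (git add f.txt): modified={e.txt} staged={none}
After op 12 (git commit): modified={e.txt} staged={none}
After op 13 (git add e.txt): modified={none} staged={e.txt}
After op 14 (git add d.txt): modified={none} staged={e.txt}
After op 15 (git reset e.txt): modified={e.txt} staged={none}
After op 16 (git reset b.txt): modified={e.txt} staged={none}
After op 17 (git add e.txt): modified={none} staged={e.txt}
Final staged set: {e.txt} -> count=1

Answer: 1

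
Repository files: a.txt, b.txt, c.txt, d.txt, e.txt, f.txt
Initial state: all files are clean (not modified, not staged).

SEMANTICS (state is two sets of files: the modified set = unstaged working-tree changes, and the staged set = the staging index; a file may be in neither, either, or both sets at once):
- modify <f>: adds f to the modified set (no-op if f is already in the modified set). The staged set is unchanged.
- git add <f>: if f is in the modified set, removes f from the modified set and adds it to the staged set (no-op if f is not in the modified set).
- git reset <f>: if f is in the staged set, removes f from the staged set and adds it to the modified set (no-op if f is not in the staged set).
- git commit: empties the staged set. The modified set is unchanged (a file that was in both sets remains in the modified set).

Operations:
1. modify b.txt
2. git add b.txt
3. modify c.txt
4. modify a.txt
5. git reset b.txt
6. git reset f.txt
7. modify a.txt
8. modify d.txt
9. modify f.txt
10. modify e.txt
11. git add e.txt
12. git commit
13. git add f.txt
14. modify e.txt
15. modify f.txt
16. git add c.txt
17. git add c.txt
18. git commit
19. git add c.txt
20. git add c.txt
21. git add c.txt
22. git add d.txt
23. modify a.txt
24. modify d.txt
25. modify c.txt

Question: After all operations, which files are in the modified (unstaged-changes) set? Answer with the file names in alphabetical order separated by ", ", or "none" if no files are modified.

After op 1 (modify b.txt): modified={b.txt} staged={none}
After op 2 (git add b.txt): modified={none} staged={b.txt}
After op 3 (modify c.txt): modified={c.txt} staged={b.txt}
After op 4 (modify a.txt): modified={a.txt, c.txt} staged={b.txt}
After op 5 (git reset b.txt): modified={a.txt, b.txt, c.txt} staged={none}
After op 6 (git reset f.txt): modified={a.txt, b.txt, c.txt} staged={none}
After op 7 (modify a.txt): modified={a.txt, b.txt, c.txt} staged={none}
After op 8 (modify d.txt): modified={a.txt, b.txt, c.txt, d.txt} staged={none}
After op 9 (modify f.txt): modified={a.txt, b.txt, c.txt, d.txt, f.txt} staged={none}
After op 10 (modify e.txt): modified={a.txt, b.txt, c.txt, d.txt, e.txt, f.txt} staged={none}
After op 11 (git add e.txt): modified={a.txt, b.txt, c.txt, d.txt, f.txt} staged={e.txt}
After op 12 (git commit): modified={a.txt, b.txt, c.txt, d.txt, f.txt} staged={none}
After op 13 (git add f.txt): modified={a.txt, b.txt, c.txt, d.txt} staged={f.txt}
After op 14 (modify e.txt): modified={a.txt, b.txt, c.txt, d.txt, e.txt} staged={f.txt}
After op 15 (modify f.txt): modified={a.txt, b.txt, c.txt, d.txt, e.txt, f.txt} staged={f.txt}
After op 16 (git add c.txt): modified={a.txt, b.txt, d.txt, e.txt, f.txt} staged={c.txt, f.txt}
After op 17 (git add c.txt): modified={a.txt, b.txt, d.txt, e.txt, f.txt} staged={c.txt, f.txt}
After op 18 (git commit): modified={a.txt, b.txt, d.txt, e.txt, f.txt} staged={none}
After op 19 (git add c.txt): modified={a.txt, b.txt, d.txt, e.txt, f.txt} staged={none}
After op 20 (git add c.txt): modified={a.txt, b.txt, d.txt, e.txt, f.txt} staged={none}
After op 21 (git add c.txt): modified={a.txt, b.txt, d.txt, e.txt, f.txt} staged={none}
After op 22 (git add d.txt): modified={a.txt, b.txt, e.txt, f.txt} staged={d.txt}
After op 23 (modify a.txt): modified={a.txt, b.txt, e.txt, f.txt} staged={d.txt}
After op 24 (modify d.txt): modified={a.txt, b.txt, d.txt, e.txt, f.txt} staged={d.txt}
After op 25 (modify c.txt): modified={a.txt, b.txt, c.txt, d.txt, e.txt, f.txt} staged={d.txt}

Answer: a.txt, b.txt, c.txt, d.txt, e.txt, f.txt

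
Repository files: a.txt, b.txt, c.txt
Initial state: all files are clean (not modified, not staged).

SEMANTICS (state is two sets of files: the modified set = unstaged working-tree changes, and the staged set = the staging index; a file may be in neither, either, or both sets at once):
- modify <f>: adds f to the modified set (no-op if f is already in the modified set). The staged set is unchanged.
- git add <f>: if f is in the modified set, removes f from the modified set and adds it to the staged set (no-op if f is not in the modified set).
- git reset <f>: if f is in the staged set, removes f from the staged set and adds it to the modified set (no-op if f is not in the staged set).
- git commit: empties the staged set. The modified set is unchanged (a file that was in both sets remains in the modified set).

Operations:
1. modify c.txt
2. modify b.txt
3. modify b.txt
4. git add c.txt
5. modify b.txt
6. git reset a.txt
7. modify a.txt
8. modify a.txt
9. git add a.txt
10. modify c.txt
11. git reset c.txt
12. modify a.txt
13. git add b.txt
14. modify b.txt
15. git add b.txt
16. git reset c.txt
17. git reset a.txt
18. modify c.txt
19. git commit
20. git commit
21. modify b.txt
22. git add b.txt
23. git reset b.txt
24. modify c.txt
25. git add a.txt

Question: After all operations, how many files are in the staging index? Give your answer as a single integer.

After op 1 (modify c.txt): modified={c.txt} staged={none}
After op 2 (modify b.txt): modified={b.txt, c.txt} staged={none}
After op 3 (modify b.txt): modified={b.txt, c.txt} staged={none}
After op 4 (git add c.txt): modified={b.txt} staged={c.txt}
After op 5 (modify b.txt): modified={b.txt} staged={c.txt}
After op 6 (git reset a.txt): modified={b.txt} staged={c.txt}
After op 7 (modify a.txt): modified={a.txt, b.txt} staged={c.txt}
After op 8 (modify a.txt): modified={a.txt, b.txt} staged={c.txt}
After op 9 (git add a.txt): modified={b.txt} staged={a.txt, c.txt}
After op 10 (modify c.txt): modified={b.txt, c.txt} staged={a.txt, c.txt}
After op 11 (git reset c.txt): modified={b.txt, c.txt} staged={a.txt}
After op 12 (modify a.txt): modified={a.txt, b.txt, c.txt} staged={a.txt}
After op 13 (git add b.txt): modified={a.txt, c.txt} staged={a.txt, b.txt}
After op 14 (modify b.txt): modified={a.txt, b.txt, c.txt} staged={a.txt, b.txt}
After op 15 (git add b.txt): modified={a.txt, c.txt} staged={a.txt, b.txt}
After op 16 (git reset c.txt): modified={a.txt, c.txt} staged={a.txt, b.txt}
After op 17 (git reset a.txt): modified={a.txt, c.txt} staged={b.txt}
After op 18 (modify c.txt): modified={a.txt, c.txt} staged={b.txt}
After op 19 (git commit): modified={a.txt, c.txt} staged={none}
After op 20 (git commit): modified={a.txt, c.txt} staged={none}
After op 21 (modify b.txt): modified={a.txt, b.txt, c.txt} staged={none}
After op 22 (git add b.txt): modified={a.txt, c.txt} staged={b.txt}
After op 23 (git reset b.txt): modified={a.txt, b.txt, c.txt} staged={none}
After op 24 (modify c.txt): modified={a.txt, b.txt, c.txt} staged={none}
After op 25 (git add a.txt): modified={b.txt, c.txt} staged={a.txt}
Final staged set: {a.txt} -> count=1

Answer: 1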